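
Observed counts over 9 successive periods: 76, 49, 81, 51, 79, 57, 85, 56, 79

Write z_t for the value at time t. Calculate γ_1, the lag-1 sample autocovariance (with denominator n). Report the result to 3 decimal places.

Mean z̄ = (76 + 49 + 81 + 51 + 79 + 57 + 85 + 56 + 79)/9 = 68.1111
Σ_{t=1}^{8}(z_t−z̄)(z_{t+1}−z̄) = -1449.0123
γ_1 = -1449.0123 / 9 = -161.001

-161.001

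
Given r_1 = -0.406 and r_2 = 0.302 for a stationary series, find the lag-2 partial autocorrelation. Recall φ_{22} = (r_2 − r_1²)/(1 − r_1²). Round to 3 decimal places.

φ_{22} = (r_2 − r_1²) / (1 − r_1²)
r_1² = (-0.406)² = 0.164836
Numerator = 0.302 − 0.1648 = 0.1372; denominator = 1 − 0.1648 = 0.8352
φ_{22} = 0.1372 / 0.8352 = 0.164

0.164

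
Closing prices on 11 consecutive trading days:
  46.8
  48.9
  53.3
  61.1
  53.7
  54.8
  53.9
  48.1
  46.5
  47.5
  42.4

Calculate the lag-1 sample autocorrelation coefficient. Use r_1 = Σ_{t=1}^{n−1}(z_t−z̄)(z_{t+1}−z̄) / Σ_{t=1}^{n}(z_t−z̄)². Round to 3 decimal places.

Mean z̄ = (46.8 + 48.9 + 53.3 + 61.1 + 53.7 + 54.8 + 53.9 + 48.1 + 46.5 + 47.5 + 42.4)/11 = 50.6364
Numerator Σ_{t=1}^{10}(z_t−z̄)(z_{t+1}−z̄) = 129.3278
Denominator Σ(z_t−z̄)² = 272.9055
r_1 = 129.3278 / 272.9055 = 0.474

0.474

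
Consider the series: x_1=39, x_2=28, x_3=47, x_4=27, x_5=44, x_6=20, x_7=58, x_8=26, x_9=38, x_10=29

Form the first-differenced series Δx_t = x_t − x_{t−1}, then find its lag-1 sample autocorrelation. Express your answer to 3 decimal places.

First differences Δx: -11, 19, -20, 17, -24, 38, -32, 12, -9
Mean of differences = -1.1111
Numerator Σ(Δx_t−Δx̄)(Δx_{t+1}−Δx̄) = -3947.1235
Denominator Σ(Δx_t−Δx̄)² = 4428.8889
r_1(Δx) = -3947.1235 / 4428.8889 = -0.891

-0.891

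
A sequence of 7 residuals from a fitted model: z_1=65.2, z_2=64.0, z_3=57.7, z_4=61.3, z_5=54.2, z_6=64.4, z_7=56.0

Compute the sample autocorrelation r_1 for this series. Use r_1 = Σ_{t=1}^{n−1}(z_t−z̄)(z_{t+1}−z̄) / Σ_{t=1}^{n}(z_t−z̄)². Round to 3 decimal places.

Mean z̄ = (65.2 + 64.0 + 57.7 + 61.3 + 54.2 + 64.4 + 56.0)/7 = 60.4000
Deviations from mean: 4.8000, 3.6000, -2.7000, 0.9000, -6.2000, 4.0000, -4.4000
Σ(z_t−z̄)(z_{t+1}−z̄) = (17.2800) + (-9.7200) + (-2.4300) + (-5.5800) + (-24.8000) + (-17.6000) = -42.8500
Denominator Σ(z_t−z̄)² = 117.9000
r_1 = -42.8500 / 117.9000 = -0.363

-0.363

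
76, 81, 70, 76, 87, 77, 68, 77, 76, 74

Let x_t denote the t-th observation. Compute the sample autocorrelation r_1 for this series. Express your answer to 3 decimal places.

Mean x̄ = (76 + 81 + 70 + 76 + 87 + 77 + 68 + 77 + 76 + 74)/10 = 76.2000
Numerator Σ_{t=1}^{9}(x_t−x̄)(x_{t+1}−x̄) = -35.8400
Denominator Σ(x_t−x̄)² = 251.6000
r_1 = -35.8400 / 251.6000 = -0.142

-0.142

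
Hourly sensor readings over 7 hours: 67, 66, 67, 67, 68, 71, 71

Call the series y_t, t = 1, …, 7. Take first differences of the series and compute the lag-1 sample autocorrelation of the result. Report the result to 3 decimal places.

-0.190

First differences Δy: -1, 1, 0, 1, 3, 0
Mean of differences = 0.6667
Numerator Σ(Δy_t−Δȳ)(Δy_{t+1}−Δȳ) = -1.7778
Denominator Σ(Δy_t−Δȳ)² = 9.3333
r_1(Δy) = -1.7778 / 9.3333 = -0.190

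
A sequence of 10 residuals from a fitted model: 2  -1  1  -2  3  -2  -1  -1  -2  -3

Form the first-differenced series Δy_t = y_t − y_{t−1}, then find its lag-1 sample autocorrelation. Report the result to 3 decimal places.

First differences Δy: -3, 2, -3, 5, -5, 1, 0, -1, -1
Mean of differences = -0.5556
Numerator Σ(Δy_t−Δȳ)(Δy_{t+1}−Δȳ) = -56.8642
Denominator Σ(Δy_t−Δȳ)² = 72.2222
r_1(Δy) = -56.8642 / 72.2222 = -0.787

-0.787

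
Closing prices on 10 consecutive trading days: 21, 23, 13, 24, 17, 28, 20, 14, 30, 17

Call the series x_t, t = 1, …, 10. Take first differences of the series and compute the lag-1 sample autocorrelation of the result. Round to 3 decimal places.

First differences Δx: 2, -10, 11, -7, 11, -8, -6, 16, -13
Mean of differences = -0.4444
Numerator Σ(Δx_t−Δx̄)(Δx_{t+1}−Δx̄) = -625.0864
Denominator Σ(Δx_t−Δx̄)² = 918.2222
r_1(Δx) = -625.0864 / 918.2222 = -0.681

-0.681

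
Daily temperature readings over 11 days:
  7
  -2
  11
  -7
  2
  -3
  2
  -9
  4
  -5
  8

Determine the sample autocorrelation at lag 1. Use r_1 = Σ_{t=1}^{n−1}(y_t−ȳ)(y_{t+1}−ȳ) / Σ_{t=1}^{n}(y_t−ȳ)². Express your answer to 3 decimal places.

Mean ȳ = (7 − 2 + 11 − 7 + 2 − 3 + 2 − 9 + 4 − 5 + 8)/11 = 0.7273
Numerator Σ_{t=1}^{10}(y_t−ȳ)(y_{t+1}−ȳ) = -248.4380
Denominator Σ(y_t−ȳ)² = 420.1818
r_1 = -248.4380 / 420.1818 = -0.591

-0.591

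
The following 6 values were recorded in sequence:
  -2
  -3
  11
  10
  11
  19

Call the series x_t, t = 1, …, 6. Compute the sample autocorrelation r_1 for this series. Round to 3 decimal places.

Mean x̄ = (-2 − 3 + 11 + 10 + 11 + 19)/6 = 7.6667
Deviations from mean: -9.6667, -10.6667, 3.3333, 2.3333, 3.3333, 11.3333
Numerator Σ_{t=1}^{5}(x_t−x̄)(x_{t+1}−x̄) = 120.8889
Denominator Σ(x_t−x̄)² = 363.3333
r_1 = 120.8889 / 363.3333 = 0.333

0.333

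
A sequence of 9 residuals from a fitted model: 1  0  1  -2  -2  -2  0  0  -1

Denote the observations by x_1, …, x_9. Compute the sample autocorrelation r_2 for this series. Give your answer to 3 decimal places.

Mean x̄ = (1 + 0 + 1 − 2 − 2 − 2 + 0 + 0 − 1)/9 = -0.5556
Numerator Σ_{t=1}^{7}(x_t−x̄)(x_{t+2}−x̄) = -0.3951
Denominator Σ(x_t−x̄)² = 12.2222
r_2 = -0.3951 / 12.2222 = -0.032

-0.032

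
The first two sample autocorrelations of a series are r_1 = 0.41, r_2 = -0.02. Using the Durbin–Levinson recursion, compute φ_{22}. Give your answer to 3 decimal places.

-0.226

φ_{22} = (r_2 − r_1²) / (1 − r_1²)
r_1² = (0.41)² = 0.1681
Numerator = -0.02 − 0.1681 = -0.1881; denominator = 1 − 0.1681 = 0.8319
φ_{22} = -0.1881 / 0.8319 = -0.226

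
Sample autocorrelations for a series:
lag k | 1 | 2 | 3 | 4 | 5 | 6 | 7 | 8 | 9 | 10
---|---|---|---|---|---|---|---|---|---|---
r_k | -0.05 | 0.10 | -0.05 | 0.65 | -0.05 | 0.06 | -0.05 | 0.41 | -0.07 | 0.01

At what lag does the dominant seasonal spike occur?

The largest autocorrelation is r_4 = 0.65, with a weaker echo at lag 8 (0.41); the remaining lags stay at or below 0.10.
The dominant spike at lag 4 indicates a seasonal period of 4.

4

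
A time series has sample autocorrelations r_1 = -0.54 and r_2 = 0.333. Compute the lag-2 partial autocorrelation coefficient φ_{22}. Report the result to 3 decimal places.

0.058

φ_{22} = (r_2 − r_1²) / (1 − r_1²)
r_1² = (-0.54)² = 0.2916
Numerator = 0.333 − 0.2916 = 0.0414; denominator = 1 − 0.2916 = 0.7084
φ_{22} = 0.0414 / 0.7084 = 0.058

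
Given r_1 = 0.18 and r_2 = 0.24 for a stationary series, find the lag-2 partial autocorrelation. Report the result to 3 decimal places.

0.215

φ_{22} = (r_2 − r_1²) / (1 − r_1²)
r_1² = (0.18)² = 0.0324
Numerator = 0.24 − 0.0324 = 0.2076; denominator = 1 − 0.0324 = 0.9676
φ_{22} = 0.2076 / 0.9676 = 0.215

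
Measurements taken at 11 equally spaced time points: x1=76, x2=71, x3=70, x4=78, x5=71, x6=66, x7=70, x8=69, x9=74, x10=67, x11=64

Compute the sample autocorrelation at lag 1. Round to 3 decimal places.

0.048

Mean x̄ = (76 + 71 + 70 + 78 + 71 + 66 + 70 + 69 + 74 + 67 + 64)/11 = 70.5455
Numerator Σ_{t=1}^{10}(x_t−x̄)(x_{t+1}−x̄) = 8.4298
Denominator Σ(x_t−x̄)² = 176.7273
r_1 = 8.4298 / 176.7273 = 0.048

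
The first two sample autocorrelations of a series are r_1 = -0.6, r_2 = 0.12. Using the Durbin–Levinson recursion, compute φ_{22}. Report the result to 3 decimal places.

φ_{22} = (r_2 − r_1²) / (1 − r_1²)
r_1² = (-0.6)² = 0.36
Numerator = 0.12 − 0.3600 = -0.2400; denominator = 1 − 0.3600 = 0.6400
φ_{22} = -0.2400 / 0.6400 = -0.375

-0.375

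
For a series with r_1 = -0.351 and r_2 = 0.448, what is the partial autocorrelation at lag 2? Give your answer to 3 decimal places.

0.370

φ_{22} = (r_2 − r_1²) / (1 − r_1²)
r_1² = (-0.351)² = 0.123201
Numerator = 0.448 − 0.1232 = 0.3248; denominator = 1 − 0.1232 = 0.8768
φ_{22} = 0.3248 / 0.8768 = 0.370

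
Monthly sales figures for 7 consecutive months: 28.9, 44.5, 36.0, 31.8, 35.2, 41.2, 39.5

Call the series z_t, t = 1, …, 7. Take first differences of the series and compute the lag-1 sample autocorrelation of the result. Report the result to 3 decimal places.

First differences Δz: 15.6, -8.5, -4.2, 3.4, 6.0, -1.7
Mean of differences = 1.7667
Numerator Σ(Δz_t−Δz̄)(Δz_{t+1}−Δz̄) = -98.2711
Denominator Σ(Δz_t−Δz̄)² = 364.9733
r_1(Δz) = -98.2711 / 364.9733 = -0.269

-0.269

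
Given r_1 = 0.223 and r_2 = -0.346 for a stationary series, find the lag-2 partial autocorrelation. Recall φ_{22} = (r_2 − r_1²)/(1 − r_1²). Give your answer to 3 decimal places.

-0.416

φ_{22} = (r_2 − r_1²) / (1 − r_1²)
r_1² = (0.223)² = 0.049729
Numerator = -0.346 − 0.0497 = -0.3957; denominator = 1 − 0.0497 = 0.9503
φ_{22} = -0.3957 / 0.9503 = -0.416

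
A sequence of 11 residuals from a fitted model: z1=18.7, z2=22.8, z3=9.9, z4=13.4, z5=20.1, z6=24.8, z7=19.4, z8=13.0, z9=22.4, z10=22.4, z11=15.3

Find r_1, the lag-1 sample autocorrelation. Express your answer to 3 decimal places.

-0.035

Mean z̄ = (18.7 + 22.8 + 9.9 + 13.4 + 20.1 + 24.8 + 19.4 + 13.0 + 22.4 + 22.4 + 15.3)/11 = 18.3818
Numerator Σ_{t=1}^{10}(z_t−z̄)(z_{t+1}−z̄) = -8.1531
Denominator Σ(z_t−z̄)² = 232.3164
r_1 = -8.1531 / 232.3164 = -0.035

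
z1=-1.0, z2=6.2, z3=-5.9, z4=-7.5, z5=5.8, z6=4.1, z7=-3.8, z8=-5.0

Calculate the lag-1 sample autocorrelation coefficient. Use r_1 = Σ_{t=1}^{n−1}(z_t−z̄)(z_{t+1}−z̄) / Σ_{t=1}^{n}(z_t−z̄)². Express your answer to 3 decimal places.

-0.078

Mean z̄ = (-1.0 + 6.2 − 5.9 − 7.5 + 5.8 + 4.1 − 3.8 − 5.0)/8 = -0.8875
Deviations from mean: -0.1125, 7.0875, -5.0125, -6.6125, 6.6875, 4.9875, -2.9125, -4.1125
Σ(z_t−z̄)(z_{t+1}−z̄) = (-0.7973) + (-35.5261) + (33.1452) + (-44.2211) + (33.3539) + (-14.5261) + (11.9777) = -16.5939
Denominator Σ(z_t−z̄)² = 214.0888
r_1 = -16.5939 / 214.0888 = -0.078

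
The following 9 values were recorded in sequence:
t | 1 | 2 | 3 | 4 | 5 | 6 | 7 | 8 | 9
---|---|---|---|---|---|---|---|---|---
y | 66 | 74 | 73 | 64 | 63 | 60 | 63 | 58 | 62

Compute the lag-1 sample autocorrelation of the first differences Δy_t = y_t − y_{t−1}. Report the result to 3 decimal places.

First differences Δy: 8, -1, -9, -1, -3, 3, -5, 4
Mean of differences = -0.5000
Numerator Σ(Δy_t−Δȳ)(Δy_{t+1}−Δȳ) = -39.2500
Denominator Σ(Δy_t−Δȳ)² = 204.0000
r_1(Δy) = -39.2500 / 204.0000 = -0.192

-0.192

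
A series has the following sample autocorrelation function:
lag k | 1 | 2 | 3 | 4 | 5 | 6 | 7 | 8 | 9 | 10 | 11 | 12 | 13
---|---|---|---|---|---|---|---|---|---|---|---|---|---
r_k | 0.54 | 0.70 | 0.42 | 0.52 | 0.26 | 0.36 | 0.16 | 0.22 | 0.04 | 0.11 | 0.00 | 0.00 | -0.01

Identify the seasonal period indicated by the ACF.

2

The largest autocorrelation is r_2 = 0.70; the remaining lags stay at or below 0.54.
The dominant spike at lag 2 indicates a seasonal period of 2.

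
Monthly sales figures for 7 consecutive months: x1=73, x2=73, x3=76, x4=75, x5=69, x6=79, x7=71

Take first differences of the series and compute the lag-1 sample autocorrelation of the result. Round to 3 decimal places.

-0.645

First differences Δx: 0, 3, -1, -6, 10, -8
Mean of differences = -0.3333
Numerator Σ(Δx_t−Δx̄)(Δx_{t+1}−Δx̄) = -135.1111
Denominator Σ(Δx_t−Δx̄)² = 209.3333
r_1(Δx) = -135.1111 / 209.3333 = -0.645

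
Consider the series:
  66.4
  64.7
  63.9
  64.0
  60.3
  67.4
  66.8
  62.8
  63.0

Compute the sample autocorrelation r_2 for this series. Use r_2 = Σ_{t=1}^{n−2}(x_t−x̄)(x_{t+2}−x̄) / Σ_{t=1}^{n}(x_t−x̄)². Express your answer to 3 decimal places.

Mean x̄ = (66.4 + 64.7 + 63.9 + 64.0 + 60.3 + 67.4 + 66.8 + 62.8 + 63.0)/9 = 64.3667
Numerator Σ_{t=1}^{7}(x_t−x̄)(x_{t+2}−x̄) = -18.2589
Denominator Σ(x_t−x̄)² = 40.5800
r_2 = -18.2589 / 40.5800 = -0.450

-0.450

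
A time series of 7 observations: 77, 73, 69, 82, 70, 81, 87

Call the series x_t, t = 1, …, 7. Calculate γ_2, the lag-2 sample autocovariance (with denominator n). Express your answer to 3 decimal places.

-2.000

Mean x̄ = (77 + 73 + 69 + 82 + 70 + 81 + 87)/7 = 77.0000
Deviations: 0.0000, -4.0000, -8.0000, 5.0000, -7.0000, 4.0000, 10.0000
Σ_{t=1}^{5}(x_t−x̄)(x_{t+2}−x̄) = -14.0000
γ_2 = -14.0000 / 7 = -2.000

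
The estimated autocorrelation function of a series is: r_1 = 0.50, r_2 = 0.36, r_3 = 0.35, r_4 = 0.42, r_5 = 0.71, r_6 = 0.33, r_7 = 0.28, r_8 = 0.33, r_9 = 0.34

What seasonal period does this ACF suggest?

5

The largest autocorrelation is r_5 = 0.71; the remaining lags stay at or below 0.50. The elevated value at lag 1 (0.50), dropping to 0.36 at lag 2, reflects decaying short-term dependence rather than seasonality.
The dominant spike at lag 5 indicates a seasonal period of 5.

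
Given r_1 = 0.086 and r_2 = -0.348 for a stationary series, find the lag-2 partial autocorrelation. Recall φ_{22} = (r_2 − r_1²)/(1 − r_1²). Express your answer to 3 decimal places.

φ_{22} = (r_2 − r_1²) / (1 − r_1²)
r_1² = (0.086)² = 0.007396
Numerator = -0.348 − 0.0074 = -0.3554; denominator = 1 − 0.0074 = 0.9926
φ_{22} = -0.3554 / 0.9926 = -0.358

-0.358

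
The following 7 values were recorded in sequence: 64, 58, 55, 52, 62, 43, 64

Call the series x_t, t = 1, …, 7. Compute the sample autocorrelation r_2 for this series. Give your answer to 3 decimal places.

0.217

Mean x̄ = (64 + 58 + 55 + 52 + 62 + 43 + 64)/7 = 56.8571
Deviations from mean: 7.1429, 1.1429, -1.8571, -4.8571, 5.1429, -13.8571, 7.1429
Numerator Σ_{t=1}^{5}(x_t−x̄)(x_{t+2}−x̄) = 75.6735
Denominator Σ(x_t−x̄)² = 348.8571
r_2 = 75.6735 / 348.8571 = 0.217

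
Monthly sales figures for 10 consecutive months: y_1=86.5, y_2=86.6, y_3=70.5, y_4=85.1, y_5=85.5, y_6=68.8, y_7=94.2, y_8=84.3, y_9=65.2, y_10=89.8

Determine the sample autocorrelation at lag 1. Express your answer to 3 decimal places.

Mean ȳ = (86.5 + 86.6 + 70.5 + 85.1 + 85.5 + 68.8 + 94.2 + 84.3 + 65.2 + 89.8)/10 = 81.6500
Numerator Σ_{t=1}^{9}(y_t−ȳ)(y_{t+1}−ȳ) = -411.5125
Denominator Σ(y_t−ȳ)² = 865.7450
r_1 = -411.5125 / 865.7450 = -0.475

-0.475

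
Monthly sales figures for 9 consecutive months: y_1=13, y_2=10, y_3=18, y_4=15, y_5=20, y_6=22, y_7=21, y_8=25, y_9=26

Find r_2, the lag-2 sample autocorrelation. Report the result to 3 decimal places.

0.271

Mean ȳ = (13 + 10 + 18 + 15 + 20 + 22 + 21 + 25 + 26)/9 = 18.8889
Σ(y_t−ȳ)(y_{t+2}−ȳ) = (5.2346) + (34.5679) + (-0.9877) + (-12.0988) + (2.3457) + (19.0123) + (15.0123) = 63.0864
Denominator Σ(y_t−ȳ)² = 232.8889
r_2 = 63.0864 / 232.8889 = 0.271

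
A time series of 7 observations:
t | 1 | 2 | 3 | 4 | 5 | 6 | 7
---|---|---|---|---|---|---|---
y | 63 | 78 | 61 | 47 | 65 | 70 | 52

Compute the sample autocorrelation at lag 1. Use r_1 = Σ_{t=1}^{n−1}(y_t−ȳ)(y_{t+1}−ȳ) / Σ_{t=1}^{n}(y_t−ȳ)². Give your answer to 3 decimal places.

-0.136

Mean ȳ = (63 + 78 + 61 + 47 + 65 + 70 + 52)/7 = 62.2857
Deviations from mean: 0.7143, 15.7143, -1.2857, -15.2857, 2.7143, 7.7143, -10.2857
Σ(y_t−ȳ)(y_{t+1}−ȳ) = (11.2245) + (-20.2041) + (19.6531) + (-41.4898) + (20.9388) + (-79.3469) = -89.2245
Denominator Σ(y_t−ȳ)² = 655.4286
r_1 = -89.2245 / 655.4286 = -0.136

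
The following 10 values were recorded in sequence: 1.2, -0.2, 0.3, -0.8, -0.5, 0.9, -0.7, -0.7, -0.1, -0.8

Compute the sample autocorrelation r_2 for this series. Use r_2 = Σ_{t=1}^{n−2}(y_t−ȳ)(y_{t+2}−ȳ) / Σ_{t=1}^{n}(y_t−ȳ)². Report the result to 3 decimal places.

Mean ȳ = (1.2 − 0.2 + 0.3 − 0.8 − 0.5 + 0.9 − 0.7 − 0.7 − 0.1 − 0.8)/10 = -0.1400
Numerator Σ_{t=1}^{8}(y_t−ȳ)(y_{t+2}−ȳ) = -0.2492
Denominator Σ(y_t−ȳ)² = 4.7040
r_2 = -0.2492 / 4.7040 = -0.053

-0.053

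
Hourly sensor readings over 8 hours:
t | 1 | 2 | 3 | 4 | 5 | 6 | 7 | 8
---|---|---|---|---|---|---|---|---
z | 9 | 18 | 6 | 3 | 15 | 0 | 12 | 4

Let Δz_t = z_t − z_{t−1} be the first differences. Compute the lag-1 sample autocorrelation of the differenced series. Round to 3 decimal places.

First differences Δz: 9, -12, -3, 12, -15, 12, -8
Mean of differences = -0.7143
Numerator Σ(Δz_t−Δz̄)(Δz_{t+1}−Δz̄) = -568.7959
Denominator Σ(Δz_t−Δz̄)² = 807.4286
r_1(Δz) = -568.7959 / 807.4286 = -0.704

-0.704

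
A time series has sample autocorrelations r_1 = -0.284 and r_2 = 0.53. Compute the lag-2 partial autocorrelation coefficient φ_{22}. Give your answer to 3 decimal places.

0.489

φ_{22} = (r_2 − r_1²) / (1 − r_1²)
r_1² = (-0.284)² = 0.080656
Numerator = 0.53 − 0.0807 = 0.4493; denominator = 1 − 0.0807 = 0.9193
φ_{22} = 0.4493 / 0.9193 = 0.489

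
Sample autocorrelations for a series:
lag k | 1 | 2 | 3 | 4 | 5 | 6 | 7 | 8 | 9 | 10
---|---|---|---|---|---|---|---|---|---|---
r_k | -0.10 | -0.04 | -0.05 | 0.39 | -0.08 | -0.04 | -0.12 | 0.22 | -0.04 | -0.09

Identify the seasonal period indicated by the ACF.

The largest autocorrelation is r_4 = 0.39, with a weaker echo at lag 8 (0.22); the remaining lags stay at or below -0.04.
The dominant spike at lag 4 indicates a seasonal period of 4.

4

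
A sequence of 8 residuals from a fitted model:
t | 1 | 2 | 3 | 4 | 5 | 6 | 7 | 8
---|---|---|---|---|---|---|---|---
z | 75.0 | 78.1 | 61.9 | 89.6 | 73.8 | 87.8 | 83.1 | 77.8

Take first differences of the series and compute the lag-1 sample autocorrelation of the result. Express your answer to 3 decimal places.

-0.783

First differences Δz: 3.1, -16.2, 27.7, -15.8, 14.0, -4.7, -5.3
Mean of differences = 0.4000
Numerator Σ(Δz_t−Δz̄)(Δz_{t+1}−Δz̄) = -1200.8700
Denominator Σ(Δz_t−Δz̄)² = 1534.0400
r_1(Δz) = -1200.8700 / 1534.0400 = -0.783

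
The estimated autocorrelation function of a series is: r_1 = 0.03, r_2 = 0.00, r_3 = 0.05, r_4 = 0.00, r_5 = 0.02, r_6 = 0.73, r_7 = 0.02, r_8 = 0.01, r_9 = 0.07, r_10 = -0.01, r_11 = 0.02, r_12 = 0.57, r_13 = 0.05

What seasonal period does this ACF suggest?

The largest autocorrelation is r_6 = 0.73, with a weaker echo at lag 12 (0.57); the remaining lags stay at or below 0.07.
The dominant spike at lag 6 indicates a seasonal period of 6.

6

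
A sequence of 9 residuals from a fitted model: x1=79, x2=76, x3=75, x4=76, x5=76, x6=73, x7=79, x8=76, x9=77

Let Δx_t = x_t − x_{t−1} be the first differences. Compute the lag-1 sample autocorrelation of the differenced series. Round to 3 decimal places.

First differences Δx: -3, -1, 1, 0, -3, 6, -3, 1
Mean of differences = -0.2500
Numerator Σ(Δx_t−Δx̄)(Δx_{t+1}−Δx̄) = -37.0625
Denominator Σ(Δx_t−Δx̄)² = 65.5000
r_1(Δx) = -37.0625 / 65.5000 = -0.566

-0.566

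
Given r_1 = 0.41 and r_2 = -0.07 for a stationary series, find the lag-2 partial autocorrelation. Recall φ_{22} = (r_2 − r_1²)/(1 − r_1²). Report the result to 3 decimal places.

φ_{22} = (r_2 − r_1²) / (1 − r_1²)
r_1² = (0.41)² = 0.1681
Numerator = -0.07 − 0.1681 = -0.2381; denominator = 1 − 0.1681 = 0.8319
φ_{22} = -0.2381 / 0.8319 = -0.286

-0.286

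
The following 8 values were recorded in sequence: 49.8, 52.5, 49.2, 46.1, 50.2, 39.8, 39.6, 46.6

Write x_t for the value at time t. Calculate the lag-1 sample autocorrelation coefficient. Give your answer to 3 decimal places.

Mean x̄ = (49.8 + 52.5 + 49.2 + 46.1 + 50.2 + 39.8 + 39.6 + 46.6)/8 = 46.7250
Deviations from mean: 3.0750, 5.7750, 2.4750, -0.6250, 3.4750, -6.9250, -7.1250, -0.1250
Numerator Σ_{t=1}^{7}(x_t−x̄)(x_{t+1}−x̄) = 54.4994
Denominator Σ(x_t−x̄)² = 160.1350
r_1 = 54.4994 / 160.1350 = 0.340

0.340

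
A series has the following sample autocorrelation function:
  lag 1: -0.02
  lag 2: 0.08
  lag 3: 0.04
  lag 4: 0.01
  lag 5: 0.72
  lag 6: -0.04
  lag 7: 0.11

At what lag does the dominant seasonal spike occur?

5

The largest autocorrelation is r_5 = 0.72; the remaining lags stay at or below 0.11.
The dominant spike at lag 5 indicates a seasonal period of 5.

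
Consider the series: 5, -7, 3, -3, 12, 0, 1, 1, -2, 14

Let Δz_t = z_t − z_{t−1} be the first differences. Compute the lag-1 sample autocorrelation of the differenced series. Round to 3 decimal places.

-0.570

First differences Δz: -12, 10, -6, 15, -12, 1, 0, -3, 16
Mean of differences = 1.0000
Numerator Σ(Δz_t−Δz̄)(Δz_{t+1}−Δz̄) = -516.0000
Denominator Σ(Δz_t−Δz̄)² = 906.0000
r_1(Δz) = -516.0000 / 906.0000 = -0.570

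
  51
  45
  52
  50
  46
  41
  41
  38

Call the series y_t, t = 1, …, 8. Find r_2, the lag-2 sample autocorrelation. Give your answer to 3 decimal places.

0.253

Mean ȳ = (51 + 45 + 52 + 50 + 46 + 41 + 41 + 38)/8 = 45.5000
Deviations from mean: 5.5000, -0.5000, 6.5000, 4.5000, 0.5000, -4.5000, -4.5000, -7.5000
Σ(y_t−ȳ)(y_{t+2}−ȳ) = (35.7500) + (-2.2500) + (3.2500) + (-20.2500) + (-2.2500) + (33.7500) = 48.0000
Denominator Σ(y_t−ȳ)² = 190.0000
r_2 = 48.0000 / 190.0000 = 0.253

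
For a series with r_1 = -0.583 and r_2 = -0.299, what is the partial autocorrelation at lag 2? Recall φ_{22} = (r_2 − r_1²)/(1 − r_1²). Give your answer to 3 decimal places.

φ_{22} = (r_2 − r_1²) / (1 − r_1²)
r_1² = (-0.583)² = 0.339889
Numerator = -0.299 − 0.3399 = -0.6389; denominator = 1 − 0.3399 = 0.6601
φ_{22} = -0.6389 / 0.6601 = -0.968

-0.968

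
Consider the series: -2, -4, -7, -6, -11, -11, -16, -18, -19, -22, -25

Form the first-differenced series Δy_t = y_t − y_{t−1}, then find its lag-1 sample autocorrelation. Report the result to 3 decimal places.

First differences Δy: -2, -3, 1, -5, 0, -5, -2, -1, -3, -3
Mean of differences = -2.3000
Numerator Σ(Δy_t−Δȳ)(Δy_{t+1}−Δȳ) = -24.6900
Denominator Σ(Δy_t−Δȳ)² = 34.1000
r_1(Δy) = -24.6900 / 34.1000 = -0.724

-0.724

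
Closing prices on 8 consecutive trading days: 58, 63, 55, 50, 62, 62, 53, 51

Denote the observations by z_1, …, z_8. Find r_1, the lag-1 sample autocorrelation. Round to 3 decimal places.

Mean z̄ = (58 + 63 + 55 + 50 + 62 + 62 + 53 + 51)/8 = 56.7500
Deviations from mean: 1.2500, 6.2500, -1.7500, -6.7500, 5.2500, 5.2500, -3.7500, -5.7500
Σ(z_t−z̄)(z_{t+1}−z̄) = (7.8125) + (-10.9375) + (11.8125) + (-35.4375) + (27.5625) + (-19.6875) + (21.5625) = 2.6875
Denominator Σ(z_t−z̄)² = 191.5000
r_1 = 2.6875 / 191.5000 = 0.014

0.014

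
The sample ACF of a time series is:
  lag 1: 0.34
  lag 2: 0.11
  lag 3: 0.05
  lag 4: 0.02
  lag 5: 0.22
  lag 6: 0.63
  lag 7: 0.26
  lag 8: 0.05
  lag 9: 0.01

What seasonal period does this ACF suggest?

6

The largest autocorrelation is r_6 = 0.63; the remaining lags stay at or below 0.34. The elevated value at lag 1 (0.34), dropping to 0.11 at lag 2, reflects decaying short-term dependence rather than seasonality.
The dominant spike at lag 6 indicates a seasonal period of 6.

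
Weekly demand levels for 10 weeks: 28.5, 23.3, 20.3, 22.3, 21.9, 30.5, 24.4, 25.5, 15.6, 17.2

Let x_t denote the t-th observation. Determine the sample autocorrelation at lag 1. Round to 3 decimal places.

0.175

Mean x̄ = (28.5 + 23.3 + 20.3 + 22.3 + 21.9 + 30.5 + 24.4 + 25.5 + 15.6 + 17.2)/10 = 22.9500
Numerator Σ_{t=1}^{9}(x_t−x̄)(x_{t+1}−x̄) = 33.6575
Denominator Σ(x_t−x̄)² = 192.1650
r_1 = 33.6575 / 192.1650 = 0.175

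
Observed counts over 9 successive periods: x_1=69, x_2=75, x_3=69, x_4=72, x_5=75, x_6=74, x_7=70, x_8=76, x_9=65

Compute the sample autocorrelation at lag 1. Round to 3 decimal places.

Mean x̄ = (69 + 75 + 69 + 72 + 75 + 74 + 70 + 76 + 65)/9 = 71.6667
Numerator Σ_{t=1}^{8}(x_t−x̄)(x_{t+1}−x̄) = -49.7778
Denominator Σ(x_t−x̄)² = 108.0000
r_1 = -49.7778 / 108.0000 = -0.461

-0.461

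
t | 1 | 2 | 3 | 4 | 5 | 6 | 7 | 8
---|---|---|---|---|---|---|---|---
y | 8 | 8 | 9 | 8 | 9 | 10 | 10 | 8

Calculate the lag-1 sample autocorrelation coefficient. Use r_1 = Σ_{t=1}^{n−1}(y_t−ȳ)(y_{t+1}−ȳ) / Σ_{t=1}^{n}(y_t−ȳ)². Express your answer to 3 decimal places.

0.170

Mean ȳ = (8 + 8 + 9 + 8 + 9 + 10 + 10 + 8)/8 = 8.7500
Σ(y_t−ȳ)(y_{t+1}−ȳ) = (0.5625) + (-0.1875) + (-0.1875) + (-0.1875) + (0.3125) + (1.5625) + (-0.9375) = 0.9375
Denominator Σ(y_t−ȳ)² = 5.5000
r_1 = 0.9375 / 5.5000 = 0.170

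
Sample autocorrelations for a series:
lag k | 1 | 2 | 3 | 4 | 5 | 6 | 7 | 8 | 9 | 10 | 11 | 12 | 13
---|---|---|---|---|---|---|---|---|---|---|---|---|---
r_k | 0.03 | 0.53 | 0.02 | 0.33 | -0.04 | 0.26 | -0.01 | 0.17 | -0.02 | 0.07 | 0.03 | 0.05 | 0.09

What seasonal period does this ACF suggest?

2

The largest autocorrelation is r_2 = 0.53, with weaker echoes at lags 4 (0.33), 6 (0.26) and 8 (0.17); the remaining lags stay at or below 0.09.
The dominant spike at lag 2 indicates a seasonal period of 2.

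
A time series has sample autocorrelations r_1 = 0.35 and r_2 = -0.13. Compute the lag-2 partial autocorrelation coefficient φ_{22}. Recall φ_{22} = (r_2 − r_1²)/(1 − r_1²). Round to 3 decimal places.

φ_{22} = (r_2 − r_1²) / (1 − r_1²)
r_1² = (0.35)² = 0.1225
Numerator = -0.13 − 0.1225 = -0.2525; denominator = 1 − 0.1225 = 0.8775
φ_{22} = -0.2525 / 0.8775 = -0.288

-0.288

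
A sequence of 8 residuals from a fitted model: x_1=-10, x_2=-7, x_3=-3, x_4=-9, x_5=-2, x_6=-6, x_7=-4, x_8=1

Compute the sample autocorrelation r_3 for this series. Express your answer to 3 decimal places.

0.271

Mean x̄ = (-10 − 7 − 3 − 9 − 2 − 6 − 4 + 1)/8 = -5.0000
Deviations from mean: -5.0000, -2.0000, 2.0000, -4.0000, 3.0000, -1.0000, 1.0000, 6.0000
Numerator Σ_{t=1}^{5}(x_t−x̄)(x_{t+3}−x̄) = 26.0000
Denominator Σ(x_t−x̄)² = 96.0000
r_3 = 26.0000 / 96.0000 = 0.271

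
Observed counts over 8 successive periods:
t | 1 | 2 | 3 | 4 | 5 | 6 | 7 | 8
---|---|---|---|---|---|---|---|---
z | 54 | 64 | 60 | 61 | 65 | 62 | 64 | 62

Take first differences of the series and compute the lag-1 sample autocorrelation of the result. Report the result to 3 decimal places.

-0.449

First differences Δz: 10, -4, 1, 4, -3, 2, -2
Mean of differences = 1.1429
Numerator Σ(Δz_t−Δz̄)(Δz_{t+1}−Δz̄) = -63.3061
Denominator Σ(Δz_t−Δz̄)² = 140.8571
r_1(Δz) = -63.3061 / 140.8571 = -0.449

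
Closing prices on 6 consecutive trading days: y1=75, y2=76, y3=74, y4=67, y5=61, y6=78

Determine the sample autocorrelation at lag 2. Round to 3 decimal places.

Mean ȳ = (75 + 76 + 74 + 67 + 61 + 78)/6 = 71.8333
Numerator Σ_{t=1}^{4}(y_t−ȳ)(y_{t+2}−ȳ) = -66.5556
Denominator Σ(y_t−ȳ)² = 210.8333
r_2 = -66.5556 / 210.8333 = -0.316

-0.316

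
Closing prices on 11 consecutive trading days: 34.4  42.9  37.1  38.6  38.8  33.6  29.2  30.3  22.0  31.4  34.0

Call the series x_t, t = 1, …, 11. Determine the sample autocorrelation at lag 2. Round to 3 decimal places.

0.310

Mean x̄ = (34.4 + 42.9 + 37.1 + 38.6 + 38.8 + 33.6 + 29.2 + 30.3 + 22.0 + 31.4 + 34.0)/11 = 33.8455
Numerator Σ_{t=1}^{9}(x_t−x̄)(x_{t+2}−x̄) = 99.5340
Denominator Σ(x_t−x̄)² = 320.5673
r_2 = 99.5340 / 320.5673 = 0.310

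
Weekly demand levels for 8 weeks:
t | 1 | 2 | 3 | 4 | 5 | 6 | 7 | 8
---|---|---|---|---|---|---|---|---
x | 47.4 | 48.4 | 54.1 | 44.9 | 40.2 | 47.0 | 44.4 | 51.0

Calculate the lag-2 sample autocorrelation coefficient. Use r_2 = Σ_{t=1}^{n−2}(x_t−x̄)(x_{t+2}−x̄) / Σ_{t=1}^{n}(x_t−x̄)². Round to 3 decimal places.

-0.242

Mean x̄ = (47.4 + 48.4 + 54.1 + 44.9 + 40.2 + 47.0 + 44.4 + 51.0)/8 = 47.1750
Deviations from mean: 0.2250, 1.2250, 6.9250, -2.2750, -6.9750, -0.1750, -2.7750, 3.8250
Numerator Σ_{t=1}^{6}(x_t−x̄)(x_{t+2}−x̄) = -30.4463
Denominator Σ(x_t−x̄)² = 125.6950
r_2 = -30.4463 / 125.6950 = -0.242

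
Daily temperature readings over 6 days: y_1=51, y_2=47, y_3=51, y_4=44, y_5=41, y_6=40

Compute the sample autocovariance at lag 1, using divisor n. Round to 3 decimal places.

6.593

Mean ȳ = (51 + 47 + 51 + 44 + 41 + 40)/6 = 45.6667
Σ_{t=1}^{5}(y_t−ȳ)(y_{t+1}−ȳ) = 39.5556
γ_1 = 39.5556 / 6 = 6.593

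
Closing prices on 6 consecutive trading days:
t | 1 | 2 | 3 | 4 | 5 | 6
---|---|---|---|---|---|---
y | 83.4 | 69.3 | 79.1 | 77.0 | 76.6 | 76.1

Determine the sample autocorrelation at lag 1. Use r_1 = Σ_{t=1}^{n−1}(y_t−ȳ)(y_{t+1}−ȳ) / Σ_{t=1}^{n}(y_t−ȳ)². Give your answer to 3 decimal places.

Mean ȳ = (83.4 + 69.3 + 79.1 + 77.0 + 76.6 + 76.1)/6 = 76.9167
Σ(y_t−ȳ)(y_{t+1}−ȳ) = (-49.3814) + (-16.6297) + (0.1819) + (-0.0264) + (0.2586) = -65.5969
Denominator Σ(y_t−ȳ)² = 105.5883
r_1 = -65.5969 / 105.5883 = -0.621

-0.621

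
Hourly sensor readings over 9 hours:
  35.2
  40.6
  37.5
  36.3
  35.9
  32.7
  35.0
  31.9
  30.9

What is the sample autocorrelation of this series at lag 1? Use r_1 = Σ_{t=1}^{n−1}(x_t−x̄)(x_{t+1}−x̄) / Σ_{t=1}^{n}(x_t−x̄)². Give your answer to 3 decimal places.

Mean x̄ = (35.2 + 40.6 + 37.5 + 36.3 + 35.9 + 32.7 + 35.0 + 31.9 + 30.9)/9 = 35.1111
Numerator Σ_{t=1}^{8}(x_t−x̄)(x_{t+1}−x̄) = 29.6232
Denominator Σ(x_t−x̄)² = 71.7489
r_1 = 29.6232 / 71.7489 = 0.413

0.413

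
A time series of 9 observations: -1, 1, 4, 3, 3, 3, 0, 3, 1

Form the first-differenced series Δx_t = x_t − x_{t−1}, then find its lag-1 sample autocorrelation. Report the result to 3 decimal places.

-0.354

First differences Δx: 2, 3, -1, 0, 0, -3, 3, -2
Mean of differences = 0.2500
Numerator Σ(Δx_t−Δx̄)(Δx_{t+1}−Δx̄) = -12.5625
Denominator Σ(Δx_t−Δx̄)² = 35.5000
r_1(Δx) = -12.5625 / 35.5000 = -0.354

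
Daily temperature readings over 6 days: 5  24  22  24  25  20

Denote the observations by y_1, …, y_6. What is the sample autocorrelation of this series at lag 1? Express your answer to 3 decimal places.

-0.084

Mean ȳ = (5 + 24 + 22 + 24 + 25 + 20)/6 = 20.0000
Deviations from mean: -15.0000, 4.0000, 2.0000, 4.0000, 5.0000, 0.0000
Σ(y_t−ȳ)(y_{t+1}−ȳ) = (-60.0000) + (8.0000) + (8.0000) + (20.0000) + (0.0000) = -24.0000
Denominator Σ(y_t−ȳ)² = 286.0000
r_1 = -24.0000 / 286.0000 = -0.084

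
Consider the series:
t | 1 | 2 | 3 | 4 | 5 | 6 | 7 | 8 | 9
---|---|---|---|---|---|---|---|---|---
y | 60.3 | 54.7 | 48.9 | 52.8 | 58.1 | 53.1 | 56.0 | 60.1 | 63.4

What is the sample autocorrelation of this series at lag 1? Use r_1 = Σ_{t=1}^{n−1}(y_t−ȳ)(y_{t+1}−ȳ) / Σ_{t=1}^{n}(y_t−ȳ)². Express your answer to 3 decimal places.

Mean ȳ = (60.3 + 54.7 + 48.9 + 52.8 + 58.1 + 53.1 + 56.0 + 60.1 + 63.4)/9 = 56.3778
Numerator Σ_{t=1}^{8}(y_t−ȳ)(y_{t+1}−ȳ) = 46.8828
Denominator Σ(y_t−ȳ)² = 163.9356
r_1 = 46.8828 / 163.9356 = 0.286

0.286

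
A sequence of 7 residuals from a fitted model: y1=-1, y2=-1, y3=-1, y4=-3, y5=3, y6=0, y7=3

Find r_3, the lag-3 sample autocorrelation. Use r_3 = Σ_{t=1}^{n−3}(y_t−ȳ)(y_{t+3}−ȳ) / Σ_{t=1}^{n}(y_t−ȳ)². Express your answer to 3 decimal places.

-0.300

Mean ȳ = (-1 − 1 − 1 − 3 + 3 + 0 + 3)/7 = 0.0000
Deviations from mean: -1.0000, -1.0000, -1.0000, -3.0000, 3.0000, 0.0000, 3.0000
Numerator Σ_{t=1}^{4}(y_t−ȳ)(y_{t+3}−ȳ) = -9.0000
Denominator Σ(y_t−ȳ)² = 30.0000
r_3 = -9.0000 / 30.0000 = -0.300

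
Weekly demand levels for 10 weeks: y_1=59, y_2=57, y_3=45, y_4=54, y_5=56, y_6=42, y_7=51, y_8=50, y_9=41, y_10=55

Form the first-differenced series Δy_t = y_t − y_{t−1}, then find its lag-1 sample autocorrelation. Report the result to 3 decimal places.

-0.449

First differences Δy: -2, -12, 9, 2, -14, 9, -1, -9, 14
Mean of differences = -0.4444
Numerator Σ(Δy_t−Δȳ)(Δy_{t+1}−Δȳ) = -353.3086
Denominator Σ(Δy_t−Δȳ)² = 786.2222
r_1(Δy) = -353.3086 / 786.2222 = -0.449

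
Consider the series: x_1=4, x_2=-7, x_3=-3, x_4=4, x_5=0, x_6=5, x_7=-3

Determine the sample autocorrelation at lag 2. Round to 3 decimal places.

-0.161

Mean x̄ = (4 − 7 − 3 + 4 + 0 + 5 − 3)/7 = 0.0000
Deviations from mean: 4.0000, -7.0000, -3.0000, 4.0000, 0.0000, 5.0000, -3.0000
Σ(x_t−x̄)(x_{t+2}−x̄) = (-12.0000) + (-28.0000) + (0.0000) + (20.0000) + (0.0000) = -20.0000
Denominator Σ(x_t−x̄)² = 124.0000
r_2 = -20.0000 / 124.0000 = -0.161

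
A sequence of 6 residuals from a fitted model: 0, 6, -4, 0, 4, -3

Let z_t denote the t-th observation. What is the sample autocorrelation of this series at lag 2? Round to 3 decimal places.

-0.192

Mean z̄ = (0 + 6 − 4 + 0 + 4 − 3)/6 = 0.5000
Σ(z_t−z̄)(z_{t+2}−z̄) = (2.2500) + (-2.7500) + (-15.7500) + (1.7500) = -14.5000
Denominator Σ(z_t−z̄)² = 75.5000
r_2 = -14.5000 / 75.5000 = -0.192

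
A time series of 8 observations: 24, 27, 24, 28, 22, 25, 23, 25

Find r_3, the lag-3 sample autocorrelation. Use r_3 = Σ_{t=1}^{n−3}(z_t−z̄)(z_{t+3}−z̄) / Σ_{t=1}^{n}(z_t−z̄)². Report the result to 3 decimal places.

-0.552

Mean z̄ = (24 + 27 + 24 + 28 + 22 + 25 + 23 + 25)/8 = 24.7500
Numerator Σ_{t=1}^{5}(z_t−z̄)(z_{t+3}−z̄) = -15.1875
Denominator Σ(z_t−z̄)² = 27.5000
r_3 = -15.1875 / 27.5000 = -0.552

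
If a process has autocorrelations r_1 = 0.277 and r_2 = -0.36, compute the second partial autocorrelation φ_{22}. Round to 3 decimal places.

-0.473

φ_{22} = (r_2 − r_1²) / (1 − r_1²)
r_1² = (0.277)² = 0.076729
Numerator = -0.36 − 0.0767 = -0.4367; denominator = 1 − 0.0767 = 0.9233
φ_{22} = -0.4367 / 0.9233 = -0.473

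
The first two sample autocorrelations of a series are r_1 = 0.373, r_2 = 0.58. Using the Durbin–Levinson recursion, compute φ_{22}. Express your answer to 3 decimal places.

0.512

φ_{22} = (r_2 − r_1²) / (1 − r_1²)
r_1² = (0.373)² = 0.139129
Numerator = 0.58 − 0.1391 = 0.4409; denominator = 1 − 0.1391 = 0.8609
φ_{22} = 0.4409 / 0.8609 = 0.512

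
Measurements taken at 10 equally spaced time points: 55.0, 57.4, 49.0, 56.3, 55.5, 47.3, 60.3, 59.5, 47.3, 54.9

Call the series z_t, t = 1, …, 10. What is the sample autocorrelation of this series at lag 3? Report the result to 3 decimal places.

0.552

Mean z̄ = (55.0 + 57.4 + 49.0 + 56.3 + 55.5 + 47.3 + 60.3 + 59.5 + 47.3 + 54.9)/10 = 54.2500
Σ(z_t−z̄)(z_{t+3}−z̄) = (1.5375) + (3.9375) + (36.4875) + (12.4025) + (6.5625) + (48.3025) + (3.9325) = 113.1625
Denominator Σ(z_t−z̄)² = 205.0050
r_3 = 113.1625 / 205.0050 = 0.552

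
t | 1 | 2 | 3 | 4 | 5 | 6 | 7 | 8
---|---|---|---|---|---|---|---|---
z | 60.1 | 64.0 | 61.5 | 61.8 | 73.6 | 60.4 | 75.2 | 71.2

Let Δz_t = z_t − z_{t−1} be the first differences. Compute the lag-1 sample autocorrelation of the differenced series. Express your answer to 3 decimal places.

-0.792

First differences Δz: 3.9, -2.5, 0.3, 11.8, -13.2, 14.8, -4.0
Mean of differences = 1.5857
Numerator Σ(Δz_t−Δz̄)(Δz_{t+1}−Δz̄) = -437.5545
Denominator Σ(Δz_t−Δz̄)² = 552.4686
r_1(Δz) = -437.5545 / 552.4686 = -0.792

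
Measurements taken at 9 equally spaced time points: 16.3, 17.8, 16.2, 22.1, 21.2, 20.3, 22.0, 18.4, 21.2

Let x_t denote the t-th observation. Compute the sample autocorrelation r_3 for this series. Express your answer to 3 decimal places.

Mean x̄ = (16.3 + 17.8 + 16.2 + 22.1 + 21.2 + 20.3 + 22.0 + 18.4 + 21.2)/9 = 19.5000
Σ(x_t−x̄)(x_{t+3}−x̄) = (-8.3200) + (-2.8900) + (-2.6400) + (6.5000) + (-1.8700) + (1.3600) = -7.8600
Denominator Σ(x_t−x̄)² = 44.6600
r_3 = -7.8600 / 44.6600 = -0.176

-0.176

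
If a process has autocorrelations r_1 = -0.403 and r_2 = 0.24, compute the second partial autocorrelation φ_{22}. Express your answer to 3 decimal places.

φ_{22} = (r_2 − r_1²) / (1 − r_1²)
r_1² = (-0.403)² = 0.162409
Numerator = 0.24 − 0.1624 = 0.0776; denominator = 1 − 0.1624 = 0.8376
φ_{22} = 0.0776 / 0.8376 = 0.093

0.093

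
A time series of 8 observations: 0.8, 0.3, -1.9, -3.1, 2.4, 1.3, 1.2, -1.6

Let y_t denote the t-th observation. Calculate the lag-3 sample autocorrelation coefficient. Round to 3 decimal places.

Mean ȳ = (0.8 + 0.3 − 1.9 − 3.1 + 2.4 + 1.3 + 1.2 − 1.6)/8 = -0.0750
Deviations from mean: 0.8750, 0.3750, -1.8250, -3.0250, 2.4750, 1.3750, 1.2750, -1.5250
Σ(y_t−ȳ)(y_{t+3}−ȳ) = (-2.6469) + (0.9281) + (-2.5094) + (-3.8569) + (-3.7744) = -11.8594
Denominator Σ(y_t−ȳ)² = 25.3550
r_3 = -11.8594 / 25.3550 = -0.468

-0.468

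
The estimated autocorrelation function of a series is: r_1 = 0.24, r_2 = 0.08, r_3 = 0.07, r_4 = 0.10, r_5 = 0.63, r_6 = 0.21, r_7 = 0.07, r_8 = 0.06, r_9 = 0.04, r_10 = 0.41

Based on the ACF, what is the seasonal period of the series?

The largest autocorrelation is r_5 = 0.63, with a weaker echo at lag 10 (0.41); the remaining lags stay at or below 0.24. The elevated value at lag 1 (0.24), dropping to 0.08 at lag 2, reflects decaying short-term dependence rather than seasonality.
The dominant spike at lag 5 indicates a seasonal period of 5.

5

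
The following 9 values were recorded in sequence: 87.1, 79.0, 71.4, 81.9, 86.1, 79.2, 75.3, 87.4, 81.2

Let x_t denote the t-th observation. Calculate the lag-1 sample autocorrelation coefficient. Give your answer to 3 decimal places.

-0.133

Mean x̄ = (87.1 + 79.0 + 71.4 + 81.9 + 86.1 + 79.2 + 75.3 + 87.4 + 81.2)/9 = 80.9556
Numerator Σ_{t=1}^{8}(x_t−x̄)(x_{t+1}−x̄) = -31.4698
Denominator Σ(x_t−x̄)² = 236.9022
r_1 = -31.4698 / 236.9022 = -0.133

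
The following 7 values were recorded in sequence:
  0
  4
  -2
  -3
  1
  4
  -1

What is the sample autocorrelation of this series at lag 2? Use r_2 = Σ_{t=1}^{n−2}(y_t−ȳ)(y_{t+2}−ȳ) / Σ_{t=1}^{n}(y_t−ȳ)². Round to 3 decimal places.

Mean ȳ = (0 + 4 − 2 − 3 + 1 + 4 − 1)/7 = 0.4286
Deviations from mean: -0.4286, 3.5714, -2.4286, -3.4286, 0.5714, 3.5714, -1.4286
Numerator Σ_{t=1}^{5}(y_t−ȳ)(y_{t+2}−ȳ) = -25.6531
Denominator Σ(y_t−ȳ)² = 45.7143
r_2 = -25.6531 / 45.7143 = -0.561

-0.561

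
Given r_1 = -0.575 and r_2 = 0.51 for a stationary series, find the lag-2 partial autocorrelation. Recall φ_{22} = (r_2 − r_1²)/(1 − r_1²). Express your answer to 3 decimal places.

0.268

φ_{22} = (r_2 − r_1²) / (1 − r_1²)
r_1² = (-0.575)² = 0.330625
Numerator = 0.51 − 0.3306 = 0.1794; denominator = 1 − 0.3306 = 0.6694
φ_{22} = 0.1794 / 0.6694 = 0.268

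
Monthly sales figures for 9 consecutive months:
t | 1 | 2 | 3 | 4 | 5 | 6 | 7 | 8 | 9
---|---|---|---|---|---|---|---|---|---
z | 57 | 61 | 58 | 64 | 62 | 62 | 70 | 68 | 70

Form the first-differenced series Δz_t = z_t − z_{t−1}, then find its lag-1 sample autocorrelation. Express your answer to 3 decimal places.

First differences Δz: 4, -3, 6, -2, 0, 8, -2, 2
Mean of differences = 1.6250
Numerator Σ(Δz_t−Δz̄)(Δz_{t+1}−Δz̄) = -76.0156
Denominator Σ(Δz_t−Δz̄)² = 115.8750
r_1(Δz) = -76.0156 / 115.8750 = -0.656

-0.656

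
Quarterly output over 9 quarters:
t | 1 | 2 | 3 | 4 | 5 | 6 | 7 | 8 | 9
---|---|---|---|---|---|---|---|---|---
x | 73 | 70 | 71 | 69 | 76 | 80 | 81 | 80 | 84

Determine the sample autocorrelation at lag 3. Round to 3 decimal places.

-0.008

Mean x̄ = (73 + 70 + 71 + 69 + 76 + 80 + 81 + 80 + 84)/9 = 76.0000
Σ(x_t−x̄)(x_{t+3}−x̄) = (21.0000) + (0.0000) + (-20.0000) + (-35.0000) + (0.0000) + (32.0000) = -2.0000
Denominator Σ(x_t−x̄)² = 240.0000
r_3 = -2.0000 / 240.0000 = -0.008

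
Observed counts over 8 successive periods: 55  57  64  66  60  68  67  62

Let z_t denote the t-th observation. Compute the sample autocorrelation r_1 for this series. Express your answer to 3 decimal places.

Mean z̄ = (55 + 57 + 64 + 66 + 60 + 68 + 67 + 62)/8 = 62.3750
Deviations from mean: -7.3750, -5.3750, 1.6250, 3.6250, -2.3750, 5.6250, 4.6250, -0.3750
Σ(z_t−z̄)(z_{t+1}−z̄) = (39.6406) + (-8.7344) + (5.8906) + (-8.6094) + (-13.3594) + (26.0156) + (-1.7344) = 39.1094
Denominator Σ(z_t−z̄)² = 157.8750
r_1 = 39.1094 / 157.8750 = 0.248

0.248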